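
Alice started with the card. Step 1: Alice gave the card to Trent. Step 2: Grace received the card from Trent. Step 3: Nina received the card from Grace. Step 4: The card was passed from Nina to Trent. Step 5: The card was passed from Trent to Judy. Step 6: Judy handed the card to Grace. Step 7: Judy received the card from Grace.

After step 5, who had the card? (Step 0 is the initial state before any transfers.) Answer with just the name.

Answer: Judy

Derivation:
Tracking the card holder through step 5:
After step 0 (start): Alice
After step 1: Trent
After step 2: Grace
After step 3: Nina
After step 4: Trent
After step 5: Judy

At step 5, the holder is Judy.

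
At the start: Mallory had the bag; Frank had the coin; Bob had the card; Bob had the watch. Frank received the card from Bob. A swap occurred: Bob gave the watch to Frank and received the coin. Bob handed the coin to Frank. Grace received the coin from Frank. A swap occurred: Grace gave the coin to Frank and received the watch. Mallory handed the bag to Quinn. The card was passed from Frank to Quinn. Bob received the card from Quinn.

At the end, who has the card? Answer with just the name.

Tracking all object holders:
Start: bag:Mallory, coin:Frank, card:Bob, watch:Bob
Event 1 (give card: Bob -> Frank). State: bag:Mallory, coin:Frank, card:Frank, watch:Bob
Event 2 (swap watch<->coin: now watch:Frank, coin:Bob). State: bag:Mallory, coin:Bob, card:Frank, watch:Frank
Event 3 (give coin: Bob -> Frank). State: bag:Mallory, coin:Frank, card:Frank, watch:Frank
Event 4 (give coin: Frank -> Grace). State: bag:Mallory, coin:Grace, card:Frank, watch:Frank
Event 5 (swap coin<->watch: now coin:Frank, watch:Grace). State: bag:Mallory, coin:Frank, card:Frank, watch:Grace
Event 6 (give bag: Mallory -> Quinn). State: bag:Quinn, coin:Frank, card:Frank, watch:Grace
Event 7 (give card: Frank -> Quinn). State: bag:Quinn, coin:Frank, card:Quinn, watch:Grace
Event 8 (give card: Quinn -> Bob). State: bag:Quinn, coin:Frank, card:Bob, watch:Grace

Final state: bag:Quinn, coin:Frank, card:Bob, watch:Grace
The card is held by Bob.

Answer: Bob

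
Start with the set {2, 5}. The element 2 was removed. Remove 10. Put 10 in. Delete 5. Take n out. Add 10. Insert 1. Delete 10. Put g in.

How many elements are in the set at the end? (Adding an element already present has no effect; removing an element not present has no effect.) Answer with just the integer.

Tracking the set through each operation:
Start: {2, 5}
Event 1 (remove 2): removed. Set: {5}
Event 2 (remove 10): not present, no change. Set: {5}
Event 3 (add 10): added. Set: {10, 5}
Event 4 (remove 5): removed. Set: {10}
Event 5 (remove n): not present, no change. Set: {10}
Event 6 (add 10): already present, no change. Set: {10}
Event 7 (add 1): added. Set: {1, 10}
Event 8 (remove 10): removed. Set: {1}
Event 9 (add g): added. Set: {1, g}

Final set: {1, g} (size 2)

Answer: 2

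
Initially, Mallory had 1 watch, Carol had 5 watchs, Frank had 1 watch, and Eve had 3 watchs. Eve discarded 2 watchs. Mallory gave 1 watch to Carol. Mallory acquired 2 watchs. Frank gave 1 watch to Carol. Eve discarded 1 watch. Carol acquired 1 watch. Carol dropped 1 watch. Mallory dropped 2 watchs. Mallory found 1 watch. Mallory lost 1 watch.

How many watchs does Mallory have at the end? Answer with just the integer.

Answer: 0

Derivation:
Tracking counts step by step:
Start: Mallory=1, Carol=5, Frank=1, Eve=3
Event 1 (Eve -2): Eve: 3 -> 1. State: Mallory=1, Carol=5, Frank=1, Eve=1
Event 2 (Mallory -> Carol, 1): Mallory: 1 -> 0, Carol: 5 -> 6. State: Mallory=0, Carol=6, Frank=1, Eve=1
Event 3 (Mallory +2): Mallory: 0 -> 2. State: Mallory=2, Carol=6, Frank=1, Eve=1
Event 4 (Frank -> Carol, 1): Frank: 1 -> 0, Carol: 6 -> 7. State: Mallory=2, Carol=7, Frank=0, Eve=1
Event 5 (Eve -1): Eve: 1 -> 0. State: Mallory=2, Carol=7, Frank=0, Eve=0
Event 6 (Carol +1): Carol: 7 -> 8. State: Mallory=2, Carol=8, Frank=0, Eve=0
Event 7 (Carol -1): Carol: 8 -> 7. State: Mallory=2, Carol=7, Frank=0, Eve=0
Event 8 (Mallory -2): Mallory: 2 -> 0. State: Mallory=0, Carol=7, Frank=0, Eve=0
Event 9 (Mallory +1): Mallory: 0 -> 1. State: Mallory=1, Carol=7, Frank=0, Eve=0
Event 10 (Mallory -1): Mallory: 1 -> 0. State: Mallory=0, Carol=7, Frank=0, Eve=0

Mallory's final count: 0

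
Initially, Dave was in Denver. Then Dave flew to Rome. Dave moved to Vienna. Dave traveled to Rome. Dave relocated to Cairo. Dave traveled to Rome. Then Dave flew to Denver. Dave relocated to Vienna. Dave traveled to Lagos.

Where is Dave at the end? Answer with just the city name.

Answer: Lagos

Derivation:
Tracking Dave's location:
Start: Dave is in Denver.
After move 1: Denver -> Rome. Dave is in Rome.
After move 2: Rome -> Vienna. Dave is in Vienna.
After move 3: Vienna -> Rome. Dave is in Rome.
After move 4: Rome -> Cairo. Dave is in Cairo.
After move 5: Cairo -> Rome. Dave is in Rome.
After move 6: Rome -> Denver. Dave is in Denver.
After move 7: Denver -> Vienna. Dave is in Vienna.
After move 8: Vienna -> Lagos. Dave is in Lagos.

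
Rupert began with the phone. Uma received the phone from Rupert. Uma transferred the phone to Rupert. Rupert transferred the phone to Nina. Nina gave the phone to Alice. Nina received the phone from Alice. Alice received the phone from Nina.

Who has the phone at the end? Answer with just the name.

Tracking the phone through each event:
Start: Rupert has the phone.
After event 1: Uma has the phone.
After event 2: Rupert has the phone.
After event 3: Nina has the phone.
After event 4: Alice has the phone.
After event 5: Nina has the phone.
After event 6: Alice has the phone.

Answer: Alice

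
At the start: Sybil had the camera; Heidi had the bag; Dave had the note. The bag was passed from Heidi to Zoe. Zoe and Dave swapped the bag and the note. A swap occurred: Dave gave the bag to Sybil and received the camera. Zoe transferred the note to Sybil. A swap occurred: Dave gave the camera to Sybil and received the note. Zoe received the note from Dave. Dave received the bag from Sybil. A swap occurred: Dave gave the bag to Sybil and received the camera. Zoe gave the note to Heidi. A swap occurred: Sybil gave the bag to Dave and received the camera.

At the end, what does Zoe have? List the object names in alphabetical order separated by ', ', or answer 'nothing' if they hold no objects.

Answer: nothing

Derivation:
Tracking all object holders:
Start: camera:Sybil, bag:Heidi, note:Dave
Event 1 (give bag: Heidi -> Zoe). State: camera:Sybil, bag:Zoe, note:Dave
Event 2 (swap bag<->note: now bag:Dave, note:Zoe). State: camera:Sybil, bag:Dave, note:Zoe
Event 3 (swap bag<->camera: now bag:Sybil, camera:Dave). State: camera:Dave, bag:Sybil, note:Zoe
Event 4 (give note: Zoe -> Sybil). State: camera:Dave, bag:Sybil, note:Sybil
Event 5 (swap camera<->note: now camera:Sybil, note:Dave). State: camera:Sybil, bag:Sybil, note:Dave
Event 6 (give note: Dave -> Zoe). State: camera:Sybil, bag:Sybil, note:Zoe
Event 7 (give bag: Sybil -> Dave). State: camera:Sybil, bag:Dave, note:Zoe
Event 8 (swap bag<->camera: now bag:Sybil, camera:Dave). State: camera:Dave, bag:Sybil, note:Zoe
Event 9 (give note: Zoe -> Heidi). State: camera:Dave, bag:Sybil, note:Heidi
Event 10 (swap bag<->camera: now bag:Dave, camera:Sybil). State: camera:Sybil, bag:Dave, note:Heidi

Final state: camera:Sybil, bag:Dave, note:Heidi
Zoe holds: (nothing).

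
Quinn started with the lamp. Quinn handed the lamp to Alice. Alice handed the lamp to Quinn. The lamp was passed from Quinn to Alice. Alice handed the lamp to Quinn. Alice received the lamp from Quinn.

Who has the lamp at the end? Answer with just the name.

Tracking the lamp through each event:
Start: Quinn has the lamp.
After event 1: Alice has the lamp.
After event 2: Quinn has the lamp.
After event 3: Alice has the lamp.
After event 4: Quinn has the lamp.
After event 5: Alice has the lamp.

Answer: Alice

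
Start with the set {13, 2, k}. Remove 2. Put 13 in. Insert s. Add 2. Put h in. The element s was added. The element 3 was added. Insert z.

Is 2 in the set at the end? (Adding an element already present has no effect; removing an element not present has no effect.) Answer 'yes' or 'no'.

Tracking the set through each operation:
Start: {13, 2, k}
Event 1 (remove 2): removed. Set: {13, k}
Event 2 (add 13): already present, no change. Set: {13, k}
Event 3 (add s): added. Set: {13, k, s}
Event 4 (add 2): added. Set: {13, 2, k, s}
Event 5 (add h): added. Set: {13, 2, h, k, s}
Event 6 (add s): already present, no change. Set: {13, 2, h, k, s}
Event 7 (add 3): added. Set: {13, 2, 3, h, k, s}
Event 8 (add z): added. Set: {13, 2, 3, h, k, s, z}

Final set: {13, 2, 3, h, k, s, z} (size 7)
2 is in the final set.

Answer: yes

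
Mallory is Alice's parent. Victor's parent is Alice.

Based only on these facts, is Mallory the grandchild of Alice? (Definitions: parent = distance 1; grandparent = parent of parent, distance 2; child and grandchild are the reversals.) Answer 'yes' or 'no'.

Answer: no

Derivation:
Reconstructing the parent chain from the given facts:
  Mallory -> Alice -> Victor
(each arrow means 'parent of the next')
Positions in the chain (0 = top):
  position of Mallory: 0
  position of Alice: 1
  position of Victor: 2

Mallory is at position 0, Alice is at position 1; signed distance (j - i) = 1.
'grandchild' requires j - i = -2. Actual distance is 1, so the relation does NOT hold.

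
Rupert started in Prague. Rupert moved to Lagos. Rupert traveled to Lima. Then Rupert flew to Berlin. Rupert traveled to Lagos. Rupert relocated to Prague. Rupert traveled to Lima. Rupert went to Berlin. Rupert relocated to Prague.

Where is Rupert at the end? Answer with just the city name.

Tracking Rupert's location:
Start: Rupert is in Prague.
After move 1: Prague -> Lagos. Rupert is in Lagos.
After move 2: Lagos -> Lima. Rupert is in Lima.
After move 3: Lima -> Berlin. Rupert is in Berlin.
After move 4: Berlin -> Lagos. Rupert is in Lagos.
After move 5: Lagos -> Prague. Rupert is in Prague.
After move 6: Prague -> Lima. Rupert is in Lima.
After move 7: Lima -> Berlin. Rupert is in Berlin.
After move 8: Berlin -> Prague. Rupert is in Prague.

Answer: Prague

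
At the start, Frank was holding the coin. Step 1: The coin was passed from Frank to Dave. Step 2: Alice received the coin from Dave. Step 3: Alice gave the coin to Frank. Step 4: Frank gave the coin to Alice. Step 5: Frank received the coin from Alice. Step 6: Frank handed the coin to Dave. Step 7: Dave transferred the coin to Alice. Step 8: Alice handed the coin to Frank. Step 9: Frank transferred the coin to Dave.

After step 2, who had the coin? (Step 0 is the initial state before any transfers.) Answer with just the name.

Answer: Alice

Derivation:
Tracking the coin holder through step 2:
After step 0 (start): Frank
After step 1: Dave
After step 2: Alice

At step 2, the holder is Alice.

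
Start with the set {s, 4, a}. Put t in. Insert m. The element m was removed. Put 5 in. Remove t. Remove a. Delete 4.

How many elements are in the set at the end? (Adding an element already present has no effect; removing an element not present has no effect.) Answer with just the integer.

Answer: 2

Derivation:
Tracking the set through each operation:
Start: {4, a, s}
Event 1 (add t): added. Set: {4, a, s, t}
Event 2 (add m): added. Set: {4, a, m, s, t}
Event 3 (remove m): removed. Set: {4, a, s, t}
Event 4 (add 5): added. Set: {4, 5, a, s, t}
Event 5 (remove t): removed. Set: {4, 5, a, s}
Event 6 (remove a): removed. Set: {4, 5, s}
Event 7 (remove 4): removed. Set: {5, s}

Final set: {5, s} (size 2)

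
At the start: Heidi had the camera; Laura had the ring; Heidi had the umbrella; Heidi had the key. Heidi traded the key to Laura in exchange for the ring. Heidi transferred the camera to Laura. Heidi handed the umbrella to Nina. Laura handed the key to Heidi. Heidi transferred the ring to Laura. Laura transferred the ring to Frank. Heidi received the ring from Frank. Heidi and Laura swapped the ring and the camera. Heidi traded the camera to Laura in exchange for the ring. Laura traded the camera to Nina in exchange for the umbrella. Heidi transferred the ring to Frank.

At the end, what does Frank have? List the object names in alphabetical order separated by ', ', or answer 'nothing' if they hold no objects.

Answer: ring

Derivation:
Tracking all object holders:
Start: camera:Heidi, ring:Laura, umbrella:Heidi, key:Heidi
Event 1 (swap key<->ring: now key:Laura, ring:Heidi). State: camera:Heidi, ring:Heidi, umbrella:Heidi, key:Laura
Event 2 (give camera: Heidi -> Laura). State: camera:Laura, ring:Heidi, umbrella:Heidi, key:Laura
Event 3 (give umbrella: Heidi -> Nina). State: camera:Laura, ring:Heidi, umbrella:Nina, key:Laura
Event 4 (give key: Laura -> Heidi). State: camera:Laura, ring:Heidi, umbrella:Nina, key:Heidi
Event 5 (give ring: Heidi -> Laura). State: camera:Laura, ring:Laura, umbrella:Nina, key:Heidi
Event 6 (give ring: Laura -> Frank). State: camera:Laura, ring:Frank, umbrella:Nina, key:Heidi
Event 7 (give ring: Frank -> Heidi). State: camera:Laura, ring:Heidi, umbrella:Nina, key:Heidi
Event 8 (swap ring<->camera: now ring:Laura, camera:Heidi). State: camera:Heidi, ring:Laura, umbrella:Nina, key:Heidi
Event 9 (swap camera<->ring: now camera:Laura, ring:Heidi). State: camera:Laura, ring:Heidi, umbrella:Nina, key:Heidi
Event 10 (swap camera<->umbrella: now camera:Nina, umbrella:Laura). State: camera:Nina, ring:Heidi, umbrella:Laura, key:Heidi
Event 11 (give ring: Heidi -> Frank). State: camera:Nina, ring:Frank, umbrella:Laura, key:Heidi

Final state: camera:Nina, ring:Frank, umbrella:Laura, key:Heidi
Frank holds: ring.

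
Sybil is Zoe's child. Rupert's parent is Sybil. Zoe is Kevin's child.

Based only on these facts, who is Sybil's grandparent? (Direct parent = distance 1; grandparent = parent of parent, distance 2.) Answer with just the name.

Answer: Kevin

Derivation:
Reconstructing the parent chain from the given facts:
  Kevin -> Zoe -> Sybil -> Rupert
(each arrow means 'parent of the next')
Positions in the chain (0 = top):
  position of Kevin: 0
  position of Zoe: 1
  position of Sybil: 2
  position of Rupert: 3

Sybil is at position 2; the grandparent is 2 steps up the chain, i.e. position 0: Kevin.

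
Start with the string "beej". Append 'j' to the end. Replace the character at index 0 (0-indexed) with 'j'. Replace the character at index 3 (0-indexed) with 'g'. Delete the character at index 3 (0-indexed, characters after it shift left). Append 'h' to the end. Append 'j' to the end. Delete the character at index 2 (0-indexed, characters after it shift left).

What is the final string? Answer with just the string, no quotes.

Applying each edit step by step:
Start: "beej"
Op 1 (append 'j'): "beej" -> "beejj"
Op 2 (replace idx 0: 'b' -> 'j'): "beejj" -> "jeejj"
Op 3 (replace idx 3: 'j' -> 'g'): "jeejj" -> "jeegj"
Op 4 (delete idx 3 = 'g'): "jeegj" -> "jeej"
Op 5 (append 'h'): "jeej" -> "jeejh"
Op 6 (append 'j'): "jeejh" -> "jeejhj"
Op 7 (delete idx 2 = 'e'): "jeejhj" -> "jejhj"

Answer: jejhj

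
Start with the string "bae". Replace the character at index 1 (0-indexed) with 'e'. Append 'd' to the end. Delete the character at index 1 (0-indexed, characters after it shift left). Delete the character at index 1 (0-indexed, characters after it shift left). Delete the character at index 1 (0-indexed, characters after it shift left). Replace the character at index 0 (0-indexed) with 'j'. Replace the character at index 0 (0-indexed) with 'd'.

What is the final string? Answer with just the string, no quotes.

Answer: d

Derivation:
Applying each edit step by step:
Start: "bae"
Op 1 (replace idx 1: 'a' -> 'e'): "bae" -> "bee"
Op 2 (append 'd'): "bee" -> "beed"
Op 3 (delete idx 1 = 'e'): "beed" -> "bed"
Op 4 (delete idx 1 = 'e'): "bed" -> "bd"
Op 5 (delete idx 1 = 'd'): "bd" -> "b"
Op 6 (replace idx 0: 'b' -> 'j'): "b" -> "j"
Op 7 (replace idx 0: 'j' -> 'd'): "j" -> "d"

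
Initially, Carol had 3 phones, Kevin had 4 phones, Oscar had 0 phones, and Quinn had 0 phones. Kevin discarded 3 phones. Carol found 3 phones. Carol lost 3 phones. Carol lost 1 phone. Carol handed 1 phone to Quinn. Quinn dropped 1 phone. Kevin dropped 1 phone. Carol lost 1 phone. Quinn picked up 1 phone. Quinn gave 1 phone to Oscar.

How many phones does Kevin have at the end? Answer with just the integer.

Tracking counts step by step:
Start: Carol=3, Kevin=4, Oscar=0, Quinn=0
Event 1 (Kevin -3): Kevin: 4 -> 1. State: Carol=3, Kevin=1, Oscar=0, Quinn=0
Event 2 (Carol +3): Carol: 3 -> 6. State: Carol=6, Kevin=1, Oscar=0, Quinn=0
Event 3 (Carol -3): Carol: 6 -> 3. State: Carol=3, Kevin=1, Oscar=0, Quinn=0
Event 4 (Carol -1): Carol: 3 -> 2. State: Carol=2, Kevin=1, Oscar=0, Quinn=0
Event 5 (Carol -> Quinn, 1): Carol: 2 -> 1, Quinn: 0 -> 1. State: Carol=1, Kevin=1, Oscar=0, Quinn=1
Event 6 (Quinn -1): Quinn: 1 -> 0. State: Carol=1, Kevin=1, Oscar=0, Quinn=0
Event 7 (Kevin -1): Kevin: 1 -> 0. State: Carol=1, Kevin=0, Oscar=0, Quinn=0
Event 8 (Carol -1): Carol: 1 -> 0. State: Carol=0, Kevin=0, Oscar=0, Quinn=0
Event 9 (Quinn +1): Quinn: 0 -> 1. State: Carol=0, Kevin=0, Oscar=0, Quinn=1
Event 10 (Quinn -> Oscar, 1): Quinn: 1 -> 0, Oscar: 0 -> 1. State: Carol=0, Kevin=0, Oscar=1, Quinn=0

Kevin's final count: 0

Answer: 0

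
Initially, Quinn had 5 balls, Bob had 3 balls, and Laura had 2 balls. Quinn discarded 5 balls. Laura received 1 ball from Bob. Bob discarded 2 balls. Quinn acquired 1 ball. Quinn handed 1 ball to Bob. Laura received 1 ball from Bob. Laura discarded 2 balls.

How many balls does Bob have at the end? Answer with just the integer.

Answer: 0

Derivation:
Tracking counts step by step:
Start: Quinn=5, Bob=3, Laura=2
Event 1 (Quinn -5): Quinn: 5 -> 0. State: Quinn=0, Bob=3, Laura=2
Event 2 (Bob -> Laura, 1): Bob: 3 -> 2, Laura: 2 -> 3. State: Quinn=0, Bob=2, Laura=3
Event 3 (Bob -2): Bob: 2 -> 0. State: Quinn=0, Bob=0, Laura=3
Event 4 (Quinn +1): Quinn: 0 -> 1. State: Quinn=1, Bob=0, Laura=3
Event 5 (Quinn -> Bob, 1): Quinn: 1 -> 0, Bob: 0 -> 1. State: Quinn=0, Bob=1, Laura=3
Event 6 (Bob -> Laura, 1): Bob: 1 -> 0, Laura: 3 -> 4. State: Quinn=0, Bob=0, Laura=4
Event 7 (Laura -2): Laura: 4 -> 2. State: Quinn=0, Bob=0, Laura=2

Bob's final count: 0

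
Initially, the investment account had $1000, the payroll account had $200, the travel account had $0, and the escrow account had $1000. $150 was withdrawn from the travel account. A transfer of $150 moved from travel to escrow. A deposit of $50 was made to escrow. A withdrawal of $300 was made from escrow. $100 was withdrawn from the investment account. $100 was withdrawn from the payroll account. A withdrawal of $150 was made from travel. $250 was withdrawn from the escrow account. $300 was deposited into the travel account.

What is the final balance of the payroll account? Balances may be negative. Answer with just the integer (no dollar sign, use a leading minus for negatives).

Answer: 100

Derivation:
Tracking account balances step by step:
Start: investment=1000, payroll=200, travel=0, escrow=1000
Event 1 (withdraw 150 from travel): travel: 0 - 150 = -150. Balances: investment=1000, payroll=200, travel=-150, escrow=1000
Event 2 (transfer 150 travel -> escrow): travel: -150 - 150 = -300, escrow: 1000 + 150 = 1150. Balances: investment=1000, payroll=200, travel=-300, escrow=1150
Event 3 (deposit 50 to escrow): escrow: 1150 + 50 = 1200. Balances: investment=1000, payroll=200, travel=-300, escrow=1200
Event 4 (withdraw 300 from escrow): escrow: 1200 - 300 = 900. Balances: investment=1000, payroll=200, travel=-300, escrow=900
Event 5 (withdraw 100 from investment): investment: 1000 - 100 = 900. Balances: investment=900, payroll=200, travel=-300, escrow=900
Event 6 (withdraw 100 from payroll): payroll: 200 - 100 = 100. Balances: investment=900, payroll=100, travel=-300, escrow=900
Event 7 (withdraw 150 from travel): travel: -300 - 150 = -450. Balances: investment=900, payroll=100, travel=-450, escrow=900
Event 8 (withdraw 250 from escrow): escrow: 900 - 250 = 650. Balances: investment=900, payroll=100, travel=-450, escrow=650
Event 9 (deposit 300 to travel): travel: -450 + 300 = -150. Balances: investment=900, payroll=100, travel=-150, escrow=650

Final balance of payroll: 100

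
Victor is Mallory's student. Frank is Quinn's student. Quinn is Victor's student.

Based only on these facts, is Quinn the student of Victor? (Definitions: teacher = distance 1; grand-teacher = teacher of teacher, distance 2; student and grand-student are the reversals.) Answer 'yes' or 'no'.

Reconstructing the teacher chain from the given facts:
  Mallory -> Victor -> Quinn -> Frank
(each arrow means 'teacher of the next')
Positions in the chain (0 = top):
  position of Mallory: 0
  position of Victor: 1
  position of Quinn: 2
  position of Frank: 3

Quinn is at position 2, Victor is at position 1; signed distance (j - i) = -1.
'student' requires j - i = -1. Actual distance is -1, so the relation HOLDS.

Answer: yes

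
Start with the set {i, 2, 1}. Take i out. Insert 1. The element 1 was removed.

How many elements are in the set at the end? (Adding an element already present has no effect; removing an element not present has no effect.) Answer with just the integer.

Tracking the set through each operation:
Start: {1, 2, i}
Event 1 (remove i): removed. Set: {1, 2}
Event 2 (add 1): already present, no change. Set: {1, 2}
Event 3 (remove 1): removed. Set: {2}

Final set: {2} (size 1)

Answer: 1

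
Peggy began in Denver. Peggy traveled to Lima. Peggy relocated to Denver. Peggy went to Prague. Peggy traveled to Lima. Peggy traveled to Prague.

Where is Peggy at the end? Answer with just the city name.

Tracking Peggy's location:
Start: Peggy is in Denver.
After move 1: Denver -> Lima. Peggy is in Lima.
After move 2: Lima -> Denver. Peggy is in Denver.
After move 3: Denver -> Prague. Peggy is in Prague.
After move 4: Prague -> Lima. Peggy is in Lima.
After move 5: Lima -> Prague. Peggy is in Prague.

Answer: Prague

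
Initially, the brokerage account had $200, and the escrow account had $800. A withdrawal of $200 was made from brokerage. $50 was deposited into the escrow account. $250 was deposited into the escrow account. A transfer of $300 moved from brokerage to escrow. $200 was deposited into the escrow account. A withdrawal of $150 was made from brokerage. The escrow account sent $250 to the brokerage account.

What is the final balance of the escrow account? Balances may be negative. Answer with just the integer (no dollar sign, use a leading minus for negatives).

Answer: 1350

Derivation:
Tracking account balances step by step:
Start: brokerage=200, escrow=800
Event 1 (withdraw 200 from brokerage): brokerage: 200 - 200 = 0. Balances: brokerage=0, escrow=800
Event 2 (deposit 50 to escrow): escrow: 800 + 50 = 850. Balances: brokerage=0, escrow=850
Event 3 (deposit 250 to escrow): escrow: 850 + 250 = 1100. Balances: brokerage=0, escrow=1100
Event 4 (transfer 300 brokerage -> escrow): brokerage: 0 - 300 = -300, escrow: 1100 + 300 = 1400. Balances: brokerage=-300, escrow=1400
Event 5 (deposit 200 to escrow): escrow: 1400 + 200 = 1600. Balances: brokerage=-300, escrow=1600
Event 6 (withdraw 150 from brokerage): brokerage: -300 - 150 = -450. Balances: brokerage=-450, escrow=1600
Event 7 (transfer 250 escrow -> brokerage): escrow: 1600 - 250 = 1350, brokerage: -450 + 250 = -200. Balances: brokerage=-200, escrow=1350

Final balance of escrow: 1350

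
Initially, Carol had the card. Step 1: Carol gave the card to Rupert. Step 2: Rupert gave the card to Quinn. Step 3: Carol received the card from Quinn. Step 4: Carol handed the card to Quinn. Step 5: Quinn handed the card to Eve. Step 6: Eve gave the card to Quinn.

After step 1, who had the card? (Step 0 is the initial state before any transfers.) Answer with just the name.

Answer: Rupert

Derivation:
Tracking the card holder through step 1:
After step 0 (start): Carol
After step 1: Rupert

At step 1, the holder is Rupert.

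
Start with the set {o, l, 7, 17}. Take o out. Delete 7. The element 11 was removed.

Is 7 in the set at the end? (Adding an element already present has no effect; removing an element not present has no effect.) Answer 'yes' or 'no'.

Answer: no

Derivation:
Tracking the set through each operation:
Start: {17, 7, l, o}
Event 1 (remove o): removed. Set: {17, 7, l}
Event 2 (remove 7): removed. Set: {17, l}
Event 3 (remove 11): not present, no change. Set: {17, l}

Final set: {17, l} (size 2)
7 is NOT in the final set.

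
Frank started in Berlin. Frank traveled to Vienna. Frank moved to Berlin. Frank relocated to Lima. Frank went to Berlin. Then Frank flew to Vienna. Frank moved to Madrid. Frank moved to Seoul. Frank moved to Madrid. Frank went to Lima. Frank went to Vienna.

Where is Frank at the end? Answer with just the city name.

Answer: Vienna

Derivation:
Tracking Frank's location:
Start: Frank is in Berlin.
After move 1: Berlin -> Vienna. Frank is in Vienna.
After move 2: Vienna -> Berlin. Frank is in Berlin.
After move 3: Berlin -> Lima. Frank is in Lima.
After move 4: Lima -> Berlin. Frank is in Berlin.
After move 5: Berlin -> Vienna. Frank is in Vienna.
After move 6: Vienna -> Madrid. Frank is in Madrid.
After move 7: Madrid -> Seoul. Frank is in Seoul.
After move 8: Seoul -> Madrid. Frank is in Madrid.
After move 9: Madrid -> Lima. Frank is in Lima.
After move 10: Lima -> Vienna. Frank is in Vienna.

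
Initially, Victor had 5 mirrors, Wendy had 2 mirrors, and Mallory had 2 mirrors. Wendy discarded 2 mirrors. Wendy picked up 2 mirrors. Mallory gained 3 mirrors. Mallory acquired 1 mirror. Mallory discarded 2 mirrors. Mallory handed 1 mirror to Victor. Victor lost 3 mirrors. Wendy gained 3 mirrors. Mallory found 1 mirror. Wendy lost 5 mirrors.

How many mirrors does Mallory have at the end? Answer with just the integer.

Tracking counts step by step:
Start: Victor=5, Wendy=2, Mallory=2
Event 1 (Wendy -2): Wendy: 2 -> 0. State: Victor=5, Wendy=0, Mallory=2
Event 2 (Wendy +2): Wendy: 0 -> 2. State: Victor=5, Wendy=2, Mallory=2
Event 3 (Mallory +3): Mallory: 2 -> 5. State: Victor=5, Wendy=2, Mallory=5
Event 4 (Mallory +1): Mallory: 5 -> 6. State: Victor=5, Wendy=2, Mallory=6
Event 5 (Mallory -2): Mallory: 6 -> 4. State: Victor=5, Wendy=2, Mallory=4
Event 6 (Mallory -> Victor, 1): Mallory: 4 -> 3, Victor: 5 -> 6. State: Victor=6, Wendy=2, Mallory=3
Event 7 (Victor -3): Victor: 6 -> 3. State: Victor=3, Wendy=2, Mallory=3
Event 8 (Wendy +3): Wendy: 2 -> 5. State: Victor=3, Wendy=5, Mallory=3
Event 9 (Mallory +1): Mallory: 3 -> 4. State: Victor=3, Wendy=5, Mallory=4
Event 10 (Wendy -5): Wendy: 5 -> 0. State: Victor=3, Wendy=0, Mallory=4

Mallory's final count: 4

Answer: 4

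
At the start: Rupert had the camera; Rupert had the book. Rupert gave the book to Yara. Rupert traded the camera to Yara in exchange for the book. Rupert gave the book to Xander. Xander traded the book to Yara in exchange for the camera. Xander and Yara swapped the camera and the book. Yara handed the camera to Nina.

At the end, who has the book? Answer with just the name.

Tracking all object holders:
Start: camera:Rupert, book:Rupert
Event 1 (give book: Rupert -> Yara). State: camera:Rupert, book:Yara
Event 2 (swap camera<->book: now camera:Yara, book:Rupert). State: camera:Yara, book:Rupert
Event 3 (give book: Rupert -> Xander). State: camera:Yara, book:Xander
Event 4 (swap book<->camera: now book:Yara, camera:Xander). State: camera:Xander, book:Yara
Event 5 (swap camera<->book: now camera:Yara, book:Xander). State: camera:Yara, book:Xander
Event 6 (give camera: Yara -> Nina). State: camera:Nina, book:Xander

Final state: camera:Nina, book:Xander
The book is held by Xander.

Answer: Xander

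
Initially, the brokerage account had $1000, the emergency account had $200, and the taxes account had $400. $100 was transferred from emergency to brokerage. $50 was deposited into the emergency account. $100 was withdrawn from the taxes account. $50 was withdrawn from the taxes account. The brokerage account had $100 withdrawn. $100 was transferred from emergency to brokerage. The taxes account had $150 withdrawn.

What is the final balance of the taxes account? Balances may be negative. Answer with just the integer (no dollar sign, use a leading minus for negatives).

Answer: 100

Derivation:
Tracking account balances step by step:
Start: brokerage=1000, emergency=200, taxes=400
Event 1 (transfer 100 emergency -> brokerage): emergency: 200 - 100 = 100, brokerage: 1000 + 100 = 1100. Balances: brokerage=1100, emergency=100, taxes=400
Event 2 (deposit 50 to emergency): emergency: 100 + 50 = 150. Balances: brokerage=1100, emergency=150, taxes=400
Event 3 (withdraw 100 from taxes): taxes: 400 - 100 = 300. Balances: brokerage=1100, emergency=150, taxes=300
Event 4 (withdraw 50 from taxes): taxes: 300 - 50 = 250. Balances: brokerage=1100, emergency=150, taxes=250
Event 5 (withdraw 100 from brokerage): brokerage: 1100 - 100 = 1000. Balances: brokerage=1000, emergency=150, taxes=250
Event 6 (transfer 100 emergency -> brokerage): emergency: 150 - 100 = 50, brokerage: 1000 + 100 = 1100. Balances: brokerage=1100, emergency=50, taxes=250
Event 7 (withdraw 150 from taxes): taxes: 250 - 150 = 100. Balances: brokerage=1100, emergency=50, taxes=100

Final balance of taxes: 100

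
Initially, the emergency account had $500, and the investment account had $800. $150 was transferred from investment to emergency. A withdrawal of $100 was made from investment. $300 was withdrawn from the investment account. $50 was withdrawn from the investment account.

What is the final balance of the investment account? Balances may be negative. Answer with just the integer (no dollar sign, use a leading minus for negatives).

Answer: 200

Derivation:
Tracking account balances step by step:
Start: emergency=500, investment=800
Event 1 (transfer 150 investment -> emergency): investment: 800 - 150 = 650, emergency: 500 + 150 = 650. Balances: emergency=650, investment=650
Event 2 (withdraw 100 from investment): investment: 650 - 100 = 550. Balances: emergency=650, investment=550
Event 3 (withdraw 300 from investment): investment: 550 - 300 = 250. Balances: emergency=650, investment=250
Event 4 (withdraw 50 from investment): investment: 250 - 50 = 200. Balances: emergency=650, investment=200

Final balance of investment: 200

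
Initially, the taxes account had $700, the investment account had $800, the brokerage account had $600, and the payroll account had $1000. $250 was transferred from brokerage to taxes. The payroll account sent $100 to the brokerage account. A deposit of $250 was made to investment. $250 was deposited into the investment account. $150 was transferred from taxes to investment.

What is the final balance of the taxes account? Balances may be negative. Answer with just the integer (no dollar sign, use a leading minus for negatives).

Tracking account balances step by step:
Start: taxes=700, investment=800, brokerage=600, payroll=1000
Event 1 (transfer 250 brokerage -> taxes): brokerage: 600 - 250 = 350, taxes: 700 + 250 = 950. Balances: taxes=950, investment=800, brokerage=350, payroll=1000
Event 2 (transfer 100 payroll -> brokerage): payroll: 1000 - 100 = 900, brokerage: 350 + 100 = 450. Balances: taxes=950, investment=800, brokerage=450, payroll=900
Event 3 (deposit 250 to investment): investment: 800 + 250 = 1050. Balances: taxes=950, investment=1050, brokerage=450, payroll=900
Event 4 (deposit 250 to investment): investment: 1050 + 250 = 1300. Balances: taxes=950, investment=1300, brokerage=450, payroll=900
Event 5 (transfer 150 taxes -> investment): taxes: 950 - 150 = 800, investment: 1300 + 150 = 1450. Balances: taxes=800, investment=1450, brokerage=450, payroll=900

Final balance of taxes: 800

Answer: 800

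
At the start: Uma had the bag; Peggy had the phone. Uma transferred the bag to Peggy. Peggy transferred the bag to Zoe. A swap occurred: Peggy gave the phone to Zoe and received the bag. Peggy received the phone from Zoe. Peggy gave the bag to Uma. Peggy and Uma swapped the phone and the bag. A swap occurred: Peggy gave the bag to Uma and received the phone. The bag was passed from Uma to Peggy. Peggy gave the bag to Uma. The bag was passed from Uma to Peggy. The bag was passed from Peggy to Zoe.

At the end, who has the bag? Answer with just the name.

Answer: Zoe

Derivation:
Tracking all object holders:
Start: bag:Uma, phone:Peggy
Event 1 (give bag: Uma -> Peggy). State: bag:Peggy, phone:Peggy
Event 2 (give bag: Peggy -> Zoe). State: bag:Zoe, phone:Peggy
Event 3 (swap phone<->bag: now phone:Zoe, bag:Peggy). State: bag:Peggy, phone:Zoe
Event 4 (give phone: Zoe -> Peggy). State: bag:Peggy, phone:Peggy
Event 5 (give bag: Peggy -> Uma). State: bag:Uma, phone:Peggy
Event 6 (swap phone<->bag: now phone:Uma, bag:Peggy). State: bag:Peggy, phone:Uma
Event 7 (swap bag<->phone: now bag:Uma, phone:Peggy). State: bag:Uma, phone:Peggy
Event 8 (give bag: Uma -> Peggy). State: bag:Peggy, phone:Peggy
Event 9 (give bag: Peggy -> Uma). State: bag:Uma, phone:Peggy
Event 10 (give bag: Uma -> Peggy). State: bag:Peggy, phone:Peggy
Event 11 (give bag: Peggy -> Zoe). State: bag:Zoe, phone:Peggy

Final state: bag:Zoe, phone:Peggy
The bag is held by Zoe.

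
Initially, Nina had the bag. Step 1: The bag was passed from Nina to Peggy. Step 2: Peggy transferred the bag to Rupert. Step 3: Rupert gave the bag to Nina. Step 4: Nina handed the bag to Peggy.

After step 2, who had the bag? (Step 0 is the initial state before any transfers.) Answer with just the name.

Answer: Rupert

Derivation:
Tracking the bag holder through step 2:
After step 0 (start): Nina
After step 1: Peggy
After step 2: Rupert

At step 2, the holder is Rupert.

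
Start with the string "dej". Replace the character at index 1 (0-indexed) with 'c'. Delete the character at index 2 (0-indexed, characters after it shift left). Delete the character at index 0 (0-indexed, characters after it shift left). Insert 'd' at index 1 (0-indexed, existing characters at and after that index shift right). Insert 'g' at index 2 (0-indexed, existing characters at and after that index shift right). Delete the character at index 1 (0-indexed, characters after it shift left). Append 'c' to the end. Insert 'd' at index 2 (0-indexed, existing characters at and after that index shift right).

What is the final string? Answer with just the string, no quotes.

Answer: cgdc

Derivation:
Applying each edit step by step:
Start: "dej"
Op 1 (replace idx 1: 'e' -> 'c'): "dej" -> "dcj"
Op 2 (delete idx 2 = 'j'): "dcj" -> "dc"
Op 3 (delete idx 0 = 'd'): "dc" -> "c"
Op 4 (insert 'd' at idx 1): "c" -> "cd"
Op 5 (insert 'g' at idx 2): "cd" -> "cdg"
Op 6 (delete idx 1 = 'd'): "cdg" -> "cg"
Op 7 (append 'c'): "cg" -> "cgc"
Op 8 (insert 'd' at idx 2): "cgc" -> "cgdc"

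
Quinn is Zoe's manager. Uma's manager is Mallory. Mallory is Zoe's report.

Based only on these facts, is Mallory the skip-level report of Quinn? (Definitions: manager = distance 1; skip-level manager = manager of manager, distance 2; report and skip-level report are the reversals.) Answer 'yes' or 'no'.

Reconstructing the manager chain from the given facts:
  Quinn -> Zoe -> Mallory -> Uma
(each arrow means 'manager of the next')
Positions in the chain (0 = top):
  position of Quinn: 0
  position of Zoe: 1
  position of Mallory: 2
  position of Uma: 3

Mallory is at position 2, Quinn is at position 0; signed distance (j - i) = -2.
'skip-level report' requires j - i = -2. Actual distance is -2, so the relation HOLDS.

Answer: yes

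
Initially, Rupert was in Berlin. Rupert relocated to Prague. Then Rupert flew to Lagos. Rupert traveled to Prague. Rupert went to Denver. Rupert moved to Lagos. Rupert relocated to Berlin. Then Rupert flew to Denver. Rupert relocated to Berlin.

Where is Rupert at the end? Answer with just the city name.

Answer: Berlin

Derivation:
Tracking Rupert's location:
Start: Rupert is in Berlin.
After move 1: Berlin -> Prague. Rupert is in Prague.
After move 2: Prague -> Lagos. Rupert is in Lagos.
After move 3: Lagos -> Prague. Rupert is in Prague.
After move 4: Prague -> Denver. Rupert is in Denver.
After move 5: Denver -> Lagos. Rupert is in Lagos.
After move 6: Lagos -> Berlin. Rupert is in Berlin.
After move 7: Berlin -> Denver. Rupert is in Denver.
After move 8: Denver -> Berlin. Rupert is in Berlin.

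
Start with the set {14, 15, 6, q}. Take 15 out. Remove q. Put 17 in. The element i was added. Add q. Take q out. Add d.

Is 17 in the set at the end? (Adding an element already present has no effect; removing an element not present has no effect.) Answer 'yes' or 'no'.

Answer: yes

Derivation:
Tracking the set through each operation:
Start: {14, 15, 6, q}
Event 1 (remove 15): removed. Set: {14, 6, q}
Event 2 (remove q): removed. Set: {14, 6}
Event 3 (add 17): added. Set: {14, 17, 6}
Event 4 (add i): added. Set: {14, 17, 6, i}
Event 5 (add q): added. Set: {14, 17, 6, i, q}
Event 6 (remove q): removed. Set: {14, 17, 6, i}
Event 7 (add d): added. Set: {14, 17, 6, d, i}

Final set: {14, 17, 6, d, i} (size 5)
17 is in the final set.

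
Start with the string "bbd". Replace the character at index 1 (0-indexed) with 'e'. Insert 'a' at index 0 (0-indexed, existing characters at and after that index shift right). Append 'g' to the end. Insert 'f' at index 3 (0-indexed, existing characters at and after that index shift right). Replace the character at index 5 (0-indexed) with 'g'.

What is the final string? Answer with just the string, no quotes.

Answer: abefdg

Derivation:
Applying each edit step by step:
Start: "bbd"
Op 1 (replace idx 1: 'b' -> 'e'): "bbd" -> "bed"
Op 2 (insert 'a' at idx 0): "bed" -> "abed"
Op 3 (append 'g'): "abed" -> "abedg"
Op 4 (insert 'f' at idx 3): "abedg" -> "abefdg"
Op 5 (replace idx 5: 'g' -> 'g'): "abefdg" -> "abefdg"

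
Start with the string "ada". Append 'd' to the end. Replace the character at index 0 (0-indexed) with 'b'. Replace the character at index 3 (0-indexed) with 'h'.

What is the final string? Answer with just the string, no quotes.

Answer: bdah

Derivation:
Applying each edit step by step:
Start: "ada"
Op 1 (append 'd'): "ada" -> "adad"
Op 2 (replace idx 0: 'a' -> 'b'): "adad" -> "bdad"
Op 3 (replace idx 3: 'd' -> 'h'): "bdad" -> "bdah"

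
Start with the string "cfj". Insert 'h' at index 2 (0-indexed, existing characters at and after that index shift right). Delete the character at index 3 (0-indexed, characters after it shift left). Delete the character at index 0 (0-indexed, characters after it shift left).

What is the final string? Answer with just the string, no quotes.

Applying each edit step by step:
Start: "cfj"
Op 1 (insert 'h' at idx 2): "cfj" -> "cfhj"
Op 2 (delete idx 3 = 'j'): "cfhj" -> "cfh"
Op 3 (delete idx 0 = 'c'): "cfh" -> "fh"

Answer: fh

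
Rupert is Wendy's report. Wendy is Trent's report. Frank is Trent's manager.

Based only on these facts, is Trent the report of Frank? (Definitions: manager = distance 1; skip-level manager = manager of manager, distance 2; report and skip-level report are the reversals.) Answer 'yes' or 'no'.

Answer: yes

Derivation:
Reconstructing the manager chain from the given facts:
  Frank -> Trent -> Wendy -> Rupert
(each arrow means 'manager of the next')
Positions in the chain (0 = top):
  position of Frank: 0
  position of Trent: 1
  position of Wendy: 2
  position of Rupert: 3

Trent is at position 1, Frank is at position 0; signed distance (j - i) = -1.
'report' requires j - i = -1. Actual distance is -1, so the relation HOLDS.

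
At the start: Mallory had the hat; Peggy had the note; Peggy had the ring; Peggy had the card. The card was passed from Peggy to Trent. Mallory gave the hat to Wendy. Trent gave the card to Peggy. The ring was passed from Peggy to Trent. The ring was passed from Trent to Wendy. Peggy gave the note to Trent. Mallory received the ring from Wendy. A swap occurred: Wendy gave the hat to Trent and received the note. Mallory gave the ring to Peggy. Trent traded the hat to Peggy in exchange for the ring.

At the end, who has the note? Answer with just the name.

Answer: Wendy

Derivation:
Tracking all object holders:
Start: hat:Mallory, note:Peggy, ring:Peggy, card:Peggy
Event 1 (give card: Peggy -> Trent). State: hat:Mallory, note:Peggy, ring:Peggy, card:Trent
Event 2 (give hat: Mallory -> Wendy). State: hat:Wendy, note:Peggy, ring:Peggy, card:Trent
Event 3 (give card: Trent -> Peggy). State: hat:Wendy, note:Peggy, ring:Peggy, card:Peggy
Event 4 (give ring: Peggy -> Trent). State: hat:Wendy, note:Peggy, ring:Trent, card:Peggy
Event 5 (give ring: Trent -> Wendy). State: hat:Wendy, note:Peggy, ring:Wendy, card:Peggy
Event 6 (give note: Peggy -> Trent). State: hat:Wendy, note:Trent, ring:Wendy, card:Peggy
Event 7 (give ring: Wendy -> Mallory). State: hat:Wendy, note:Trent, ring:Mallory, card:Peggy
Event 8 (swap hat<->note: now hat:Trent, note:Wendy). State: hat:Trent, note:Wendy, ring:Mallory, card:Peggy
Event 9 (give ring: Mallory -> Peggy). State: hat:Trent, note:Wendy, ring:Peggy, card:Peggy
Event 10 (swap hat<->ring: now hat:Peggy, ring:Trent). State: hat:Peggy, note:Wendy, ring:Trent, card:Peggy

Final state: hat:Peggy, note:Wendy, ring:Trent, card:Peggy
The note is held by Wendy.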